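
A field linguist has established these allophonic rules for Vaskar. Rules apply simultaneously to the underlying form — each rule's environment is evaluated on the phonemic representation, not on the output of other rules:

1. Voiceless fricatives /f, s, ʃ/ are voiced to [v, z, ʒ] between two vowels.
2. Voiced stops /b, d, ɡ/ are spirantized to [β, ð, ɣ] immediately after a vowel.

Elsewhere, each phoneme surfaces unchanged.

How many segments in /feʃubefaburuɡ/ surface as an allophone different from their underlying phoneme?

5

Segments that undergo a rule: /ʃ/ → [ʒ] (rule 1); /b/ → [β] (rule 2); /f/ → [v] (rule 1); /b/ → [β] (rule 2); /ɡ/ → [ɣ] (rule 2).
All other segments surface unchanged.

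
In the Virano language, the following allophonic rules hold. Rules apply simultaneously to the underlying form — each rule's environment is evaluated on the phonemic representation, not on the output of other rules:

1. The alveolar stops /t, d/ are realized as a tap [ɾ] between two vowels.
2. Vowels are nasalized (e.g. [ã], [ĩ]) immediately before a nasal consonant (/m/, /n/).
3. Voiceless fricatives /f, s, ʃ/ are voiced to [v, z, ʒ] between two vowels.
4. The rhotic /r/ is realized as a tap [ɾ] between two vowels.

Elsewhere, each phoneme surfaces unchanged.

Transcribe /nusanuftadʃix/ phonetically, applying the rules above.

/n/ (word-initial) is unaffected → [n].
/u/ (between /n/ and /s/) fails the environment for rule 2, so it stays [u].
Rule 3 applies to /s/ (between /u/ and /a/: between two vowels) → [z].
Rule 2 applies to /a/ (between /s/ and /n/: before a nasal consonant) → [ã].
/n/ (between /a/ and /u/): no rule targets it → [n].
/u/ (between /n/ and /f/) fails the environment for rule 2, so it stays [u].
/f/ (between /u/ and /t/): rule 3 targets it, but not between two vowels → unchanged [f].
/t/ (between /f/ and /a/) is in the target of rule 1 but the environment (between two vowels) is not met → [t].
/a/ (between /t/ and /d/) fails the environment for rule 2, so it stays [a].
/d/ (between /a/ and /ʃ/) fails the environment for rule 1, so it stays [d].
/ʃ/ (between /d/ and /i/) fails the environment for rule 3, so it stays [ʃ].
/i/ — between /ʃ/ and /x/; rule 2 does not apply here → [i].
/x/ — not in any rule's target class → [x].

[nuzãnuftadʃix]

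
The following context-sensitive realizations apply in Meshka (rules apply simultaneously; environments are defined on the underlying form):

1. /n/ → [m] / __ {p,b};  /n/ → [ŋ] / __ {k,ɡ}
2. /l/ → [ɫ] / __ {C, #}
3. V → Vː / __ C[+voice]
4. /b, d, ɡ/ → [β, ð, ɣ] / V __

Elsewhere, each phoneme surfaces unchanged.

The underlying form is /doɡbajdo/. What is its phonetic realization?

/d/ (word-initial) fails the environment for rule 4, so it stays [d].
/o/ meets the environment for rule 3 (before a voiced consonant) → [oː].
Rule 4 applies to /ɡ/ (between /o/ and /b/: immediately after a vowel) → [ɣ].
/b/ (between /ɡ/ and /a/) fails the environment for rule 4, so it stays [b].
Rule 3 applies to /a/ (between /b/ and /j/: before a voiced consonant) → [aː].
/j/ (between /a/ and /d/) is unaffected → [j].
/d/ (between /j/ and /o/): rule 4 targets it, but not immediately after a vowel → unchanged [d].
/o/ (word-final): rule 3 targets it, but not before a voiced consonant → unchanged [o].

[doːɣbaːjdo]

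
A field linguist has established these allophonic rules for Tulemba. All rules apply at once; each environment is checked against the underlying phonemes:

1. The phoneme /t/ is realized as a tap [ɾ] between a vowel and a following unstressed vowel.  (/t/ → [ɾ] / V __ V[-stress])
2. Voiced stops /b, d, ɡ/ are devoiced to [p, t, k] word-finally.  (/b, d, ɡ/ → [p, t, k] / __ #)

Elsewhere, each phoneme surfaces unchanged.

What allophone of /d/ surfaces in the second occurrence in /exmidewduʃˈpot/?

/d/ (between /w/ and /u/) fails the environment for rule 2, so it stays [d].

[d]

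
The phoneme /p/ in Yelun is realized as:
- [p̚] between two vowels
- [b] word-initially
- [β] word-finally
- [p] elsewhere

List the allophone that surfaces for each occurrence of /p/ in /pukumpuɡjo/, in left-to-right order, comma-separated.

[b], [p]

Occurrence 1 (position 1): word-initially → [b].
Occurrence 2 (position 6): no conditioning environment matches → elsewhere allophone [p].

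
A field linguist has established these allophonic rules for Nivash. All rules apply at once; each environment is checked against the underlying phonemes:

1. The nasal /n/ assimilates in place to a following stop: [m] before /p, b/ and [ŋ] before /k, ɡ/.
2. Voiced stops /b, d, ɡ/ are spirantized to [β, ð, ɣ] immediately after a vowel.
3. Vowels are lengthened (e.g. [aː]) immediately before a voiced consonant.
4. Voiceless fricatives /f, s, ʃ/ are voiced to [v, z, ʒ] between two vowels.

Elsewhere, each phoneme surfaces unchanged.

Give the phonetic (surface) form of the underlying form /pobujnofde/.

[poːβuːjnofde]

/p/ (word-initial) is unaffected → [p].
/o/ meets the environment for rule 3 (before a voiced consonant) → [oː].
/b/ (between /o/ and /u/) occurs immediately after a vowel → [β] by rule 2.
/u/ (between /b/ and /j/) occurs before a voiced consonant → [uː] by rule 3.
/j/ — not in any rule's target class → [j].
/n/ (between /j/ and /o/): rule 1 targets it, but not before a labial or velar stop → unchanged [n].
/o/ (between /n/ and /f/): rule 3 targets it, but not before a voiced consonant → unchanged [o].
/f/ — between /o/ and /d/; rule 4 does not apply here → [f].
/d/ (between /f/ and /e/): rule 2 targets it, but not immediately after a vowel → unchanged [d].
/e/ (word-final) fails the environment for rule 3, so it stays [e].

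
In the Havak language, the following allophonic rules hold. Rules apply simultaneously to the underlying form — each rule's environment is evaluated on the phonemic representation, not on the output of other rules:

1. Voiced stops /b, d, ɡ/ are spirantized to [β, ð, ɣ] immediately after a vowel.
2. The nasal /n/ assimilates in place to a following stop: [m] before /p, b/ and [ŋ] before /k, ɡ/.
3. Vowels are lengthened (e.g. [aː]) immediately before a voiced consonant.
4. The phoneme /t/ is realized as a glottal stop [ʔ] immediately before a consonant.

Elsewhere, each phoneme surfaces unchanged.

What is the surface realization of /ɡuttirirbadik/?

/ɡ/ (word-initial): rule 1 targets it, but not immediately after a vowel → unchanged [ɡ].
/u/ (between /ɡ/ and /t/) fails the environment for rule 3, so it stays [u].
/t/ (between /u/ and /t/) occurs immediately before a consonant → [ʔ] by rule 4.
/t/ (between /t/ and /i/) fails the environment for rule 4, so it stays [t].
Rule 3 applies to /i/ (between /t/ and /r/: before a voiced consonant) → [iː].
/r/ (between /i/ and /i/) is unaffected → [r].
/i/ (between /r/ and /r/) occurs before a voiced consonant → [iː] by rule 3.
/r/ — not in any rule's target class → [r].
/b/ — between /r/ and /a/; rule 1 does not apply here → [b].
/a/ (between /b/ and /d/): before a voiced consonant, so rule 3 applies → [aː].
Rule 1 applies to /d/ (between /a/ and /i/: immediately after a vowel) → [ð].
/i/ — between /d/ and /k/; rule 3 does not apply here → [i].
/k/ — not in any rule's target class → [k].

[ɡuʔtiːriːrbaːðik]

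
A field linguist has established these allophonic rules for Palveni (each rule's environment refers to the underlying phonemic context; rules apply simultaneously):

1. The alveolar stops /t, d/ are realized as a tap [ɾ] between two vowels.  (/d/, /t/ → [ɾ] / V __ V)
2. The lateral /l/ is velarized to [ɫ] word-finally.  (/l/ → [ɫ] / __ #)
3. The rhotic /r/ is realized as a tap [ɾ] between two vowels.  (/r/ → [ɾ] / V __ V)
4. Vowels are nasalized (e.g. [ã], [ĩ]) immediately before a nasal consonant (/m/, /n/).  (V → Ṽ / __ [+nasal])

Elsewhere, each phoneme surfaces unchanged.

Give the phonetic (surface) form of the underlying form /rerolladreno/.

[reɾolladrẽno]

/r/ — word-initial; rule 3 does not apply here → [r].
/e/ — between /r/ and /r/; rule 4 does not apply here → [e].
/r/ (between /e/ and /o/) occurs between two vowels → [ɾ] by rule 3.
/o/ (between /r/ and /l/) fails the environment for rule 4, so it stays [o].
/l/ (between /o/ and /l/): rule 2 targets it, but not word-finally → unchanged [l].
/l/ — between /l/ and /a/; rule 2 does not apply here → [l].
/a/ (between /l/ and /d/): rule 4 targets it, but not before a nasal consonant → unchanged [a].
/d/ (between /a/ and /r/) fails the environment for rule 1, so it stays [d].
/r/ — between /d/ and /e/; rule 3 does not apply here → [r].
/e/ — between /r/ and /n/, before a nasal consonant — surfaces as [ẽ] (rule 4).
/n/ (between /e/ and /o/) is unaffected → [n].
/o/ (word-final): rule 4 targets it, but not before a nasal consonant → unchanged [o].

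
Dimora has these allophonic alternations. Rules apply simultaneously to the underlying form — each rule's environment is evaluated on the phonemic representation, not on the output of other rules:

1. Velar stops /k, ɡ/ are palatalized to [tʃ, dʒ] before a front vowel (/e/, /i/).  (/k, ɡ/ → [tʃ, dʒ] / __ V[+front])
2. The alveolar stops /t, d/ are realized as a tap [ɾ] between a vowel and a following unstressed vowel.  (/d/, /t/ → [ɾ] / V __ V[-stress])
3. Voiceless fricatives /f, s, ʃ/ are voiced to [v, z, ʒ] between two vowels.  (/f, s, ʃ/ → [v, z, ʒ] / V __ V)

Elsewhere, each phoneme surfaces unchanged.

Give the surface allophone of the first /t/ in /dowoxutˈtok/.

/t/ (between /u/ and /t/) fails the environment for rule 2, so it stays [t].

[t]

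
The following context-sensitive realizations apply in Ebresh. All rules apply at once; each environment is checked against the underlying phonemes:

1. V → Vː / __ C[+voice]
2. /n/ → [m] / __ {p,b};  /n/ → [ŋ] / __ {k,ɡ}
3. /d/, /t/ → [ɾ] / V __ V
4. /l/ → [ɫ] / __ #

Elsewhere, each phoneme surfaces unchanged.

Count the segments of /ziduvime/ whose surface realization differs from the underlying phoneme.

4

Segments that undergo a rule: /i/ → [iː] (rule 1); /d/ → [ɾ] (rule 3); /u/ → [uː] (rule 1); /i/ → [iː] (rule 1).
All other segments surface unchanged.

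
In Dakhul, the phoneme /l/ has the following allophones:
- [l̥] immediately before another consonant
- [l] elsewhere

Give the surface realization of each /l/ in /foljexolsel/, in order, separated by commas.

Occurrence 1 (position 3): immediately before another consonant → [l̥].
Occurrence 2 (position 8): immediately before another consonant → [l̥].
Occurrence 3 (position 11): no conditioning environment matches → elsewhere allophone [l].

[l̥], [l̥], [l]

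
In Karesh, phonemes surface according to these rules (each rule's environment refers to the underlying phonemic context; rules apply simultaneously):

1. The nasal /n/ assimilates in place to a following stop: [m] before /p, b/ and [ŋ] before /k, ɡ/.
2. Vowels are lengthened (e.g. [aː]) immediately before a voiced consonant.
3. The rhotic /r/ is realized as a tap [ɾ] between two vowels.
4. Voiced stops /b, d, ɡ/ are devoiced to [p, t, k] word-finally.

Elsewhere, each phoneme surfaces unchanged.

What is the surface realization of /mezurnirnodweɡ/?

[meːzuːrniːrnoːdweːk]

/m/ stays [m].
/e/ (between /m/ and /z/) occurs before a voiced consonant → [eː] by rule 2.
/z/ stays [z].
/u/ (between /z/ and /r/) occurs before a voiced consonant → [uː] by rule 2.
/r/ (between /u/ and /n/) is in the target of rule 3 but the environment (between two vowels) is not met → [r].
/n/ (between /r/ and /i/) fails the environment for rule 1, so it stays [n].
/i/ (between /n/ and /r/) occurs before a voiced consonant → [iː] by rule 2.
/r/ — between /i/ and /n/; rule 3 does not apply here → [r].
/n/ (between /r/ and /o/) is in the target of rule 1 but the environment (before a labial or velar stop) is not met → [n].
/o/ meets the environment for rule 2 (before a voiced consonant) → [oː].
/d/ — between /o/ and /w/; rule 4 does not apply here → [d].
/w/ (between /d/ and /e/) is unaffected → [w].
/e/ meets the environment for rule 2 (before a voiced consonant) → [eː].
/ɡ/ (word-final) occurs word-finally → [k] by rule 4.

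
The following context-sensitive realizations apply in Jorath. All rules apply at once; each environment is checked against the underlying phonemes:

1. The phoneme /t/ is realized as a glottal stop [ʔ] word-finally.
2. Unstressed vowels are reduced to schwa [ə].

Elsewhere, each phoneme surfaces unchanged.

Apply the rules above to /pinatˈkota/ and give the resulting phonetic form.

[pənətˈkotə]

/p/ — not in any rule's target class → [p].
/i/ meets the environment for rule 2 (in an unstressed syllable) → [ə].
/n/ — not in any rule's target class → [n].
/a/ meets the environment for rule 2 (in an unstressed syllable) → [ə].
/t/ (between /a/ and /k/) fails the environment for rule 1, so it stays [t].
/k/ (between /t/ and /o/) is unaffected → [k].
/o/ (between /k/ and /t/) fails the environment for rule 2, so it stays [o].
/t/ (between /o/ and /a/) fails the environment for rule 1, so it stays [t].
/a/ meets the environment for rule 2 (in an unstressed syllable) → [ə].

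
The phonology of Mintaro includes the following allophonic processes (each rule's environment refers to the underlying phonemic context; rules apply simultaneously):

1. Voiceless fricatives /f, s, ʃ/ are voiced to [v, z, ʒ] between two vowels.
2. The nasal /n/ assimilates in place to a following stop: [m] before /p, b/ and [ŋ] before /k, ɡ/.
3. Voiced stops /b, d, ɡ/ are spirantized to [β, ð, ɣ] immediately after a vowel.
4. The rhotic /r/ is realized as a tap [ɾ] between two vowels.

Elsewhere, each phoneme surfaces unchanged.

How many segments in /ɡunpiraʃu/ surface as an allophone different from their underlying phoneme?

3

Segments that undergo a rule: /n/ → [m] (rule 2); /r/ → [ɾ] (rule 4); /ʃ/ → [ʒ] (rule 1).
All other segments surface unchanged.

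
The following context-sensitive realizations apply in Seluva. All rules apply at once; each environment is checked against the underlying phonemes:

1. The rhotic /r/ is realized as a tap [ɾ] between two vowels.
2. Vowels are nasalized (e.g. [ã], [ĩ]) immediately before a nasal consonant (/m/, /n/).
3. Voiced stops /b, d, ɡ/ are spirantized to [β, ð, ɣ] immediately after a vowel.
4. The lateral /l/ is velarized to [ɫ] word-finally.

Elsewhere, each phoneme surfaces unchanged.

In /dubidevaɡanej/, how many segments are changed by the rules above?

Segments that undergo a rule: /b/ → [β] (rule 3); /d/ → [ð] (rule 3); /ɡ/ → [ɣ] (rule 3); /a/ → [ã] (rule 2).
All other segments surface unchanged.

4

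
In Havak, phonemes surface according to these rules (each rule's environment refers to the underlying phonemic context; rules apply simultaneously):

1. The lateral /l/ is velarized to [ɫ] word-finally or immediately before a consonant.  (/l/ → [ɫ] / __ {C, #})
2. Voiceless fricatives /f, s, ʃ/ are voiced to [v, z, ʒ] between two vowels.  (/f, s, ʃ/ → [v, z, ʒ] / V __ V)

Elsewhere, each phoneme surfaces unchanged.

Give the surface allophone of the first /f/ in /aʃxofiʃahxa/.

[v]

Rule 2 applies to /f/ (between /o/ and /i/: between two vowels) → [v].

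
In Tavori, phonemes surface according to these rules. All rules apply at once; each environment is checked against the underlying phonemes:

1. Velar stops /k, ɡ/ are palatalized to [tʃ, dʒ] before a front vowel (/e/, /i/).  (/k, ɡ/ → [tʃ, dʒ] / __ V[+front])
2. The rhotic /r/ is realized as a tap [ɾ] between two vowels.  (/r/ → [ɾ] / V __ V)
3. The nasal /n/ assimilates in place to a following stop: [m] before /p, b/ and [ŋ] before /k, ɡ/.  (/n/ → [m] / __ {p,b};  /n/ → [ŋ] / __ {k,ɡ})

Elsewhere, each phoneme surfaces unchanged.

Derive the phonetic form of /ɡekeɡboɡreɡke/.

/ɡ/ meets the environment for rule 1 (before a front vowel) → [dʒ].
/e/ — not in any rule's target class → [e].
/k/ (between /e/ and /e/): before a front vowel, so rule 1 applies → [tʃ].
/e/ — not in any rule's target class → [e].
/ɡ/ (between /e/ and /b/): rule 1 targets it, but not before a front vowel → unchanged [ɡ].
/b/ (between /ɡ/ and /o/) is unaffected → [b].
/o/ (between /b/ and /ɡ/): no rule targets it → [o].
/ɡ/ — between /o/ and /r/; rule 1 does not apply here → [ɡ].
/r/ (between /ɡ/ and /e/): rule 2 targets it, but not between two vowels → unchanged [r].
/e/ (between /r/ and /ɡ/): no rule targets it → [e].
/ɡ/ — between /e/ and /k/; rule 1 does not apply here → [ɡ].
/k/ (between /ɡ/ and /e/) occurs before a front vowel → [tʃ] by rule 1.
/e/ stays [e].

[dʒetʃeɡboɡreɡtʃe]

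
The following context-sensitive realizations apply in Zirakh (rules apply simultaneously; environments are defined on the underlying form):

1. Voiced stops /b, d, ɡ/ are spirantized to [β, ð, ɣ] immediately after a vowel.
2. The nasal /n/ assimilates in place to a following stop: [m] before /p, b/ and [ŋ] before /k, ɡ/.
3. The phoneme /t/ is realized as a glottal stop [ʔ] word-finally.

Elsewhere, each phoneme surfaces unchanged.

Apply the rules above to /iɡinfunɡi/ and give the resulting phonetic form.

[iɣinfuŋɡi]

/ɡ/ (between /i/ and /i/) occurs immediately after a vowel → [ɣ] by rule 1.
/n/ — between /i/ and /f/; rule 2 does not apply here → [n].
/n/ (between /u/ and /ɡ/) occurs before a labial or velar stop → [ŋ] by rule 2.
/ɡ/ (between /n/ and /i/) is in the target of rule 1 but the environment (immediately after a vowel) is not met → [ɡ].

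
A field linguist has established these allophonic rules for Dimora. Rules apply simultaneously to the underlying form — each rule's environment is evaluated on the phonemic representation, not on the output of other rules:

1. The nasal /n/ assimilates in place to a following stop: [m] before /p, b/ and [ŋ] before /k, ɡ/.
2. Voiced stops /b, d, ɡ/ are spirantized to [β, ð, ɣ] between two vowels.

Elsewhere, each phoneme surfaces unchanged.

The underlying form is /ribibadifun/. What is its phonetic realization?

/r/ — not in any rule's target class → [r].
/i/ (between /r/ and /b/) is unaffected → [i].
Rule 2 applies to /b/ (between /i/ and /i/: between two vowels) → [β].
/i/ — not in any rule's target class → [i].
/b/ (between /i/ and /a/): between two vowels, so rule 2 applies → [β].
/a/ (between /b/ and /d/) is unaffected → [a].
Rule 2 applies to /d/ (between /a/ and /i/: between two vowels) → [ð].
/i/ (between /d/ and /f/) is unaffected → [i].
/f/ stays [f].
/u/ (between /f/ and /n/) is unaffected → [u].
/n/ — word-final; rule 1 does not apply here → [n].

[riβiβaðifun]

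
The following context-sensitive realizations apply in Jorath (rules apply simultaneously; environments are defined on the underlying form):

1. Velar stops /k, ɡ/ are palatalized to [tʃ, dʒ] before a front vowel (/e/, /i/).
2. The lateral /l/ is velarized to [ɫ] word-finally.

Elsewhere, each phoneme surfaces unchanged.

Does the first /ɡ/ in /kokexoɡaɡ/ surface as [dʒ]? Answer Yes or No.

/ɡ/ — between /o/ and /a/; rule 1 does not apply here → [ɡ].
The actual realization is [ɡ], not [dʒ].

No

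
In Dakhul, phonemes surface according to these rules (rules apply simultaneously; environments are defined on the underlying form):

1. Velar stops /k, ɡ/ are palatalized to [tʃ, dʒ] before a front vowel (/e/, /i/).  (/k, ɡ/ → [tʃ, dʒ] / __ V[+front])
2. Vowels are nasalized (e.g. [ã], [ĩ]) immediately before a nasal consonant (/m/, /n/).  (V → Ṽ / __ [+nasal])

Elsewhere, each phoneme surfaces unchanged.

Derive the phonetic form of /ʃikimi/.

/ʃ/ stays [ʃ].
/i/ (between /ʃ/ and /k/) is in the target of rule 2 but the environment (before a nasal consonant) is not met → [i].
Rule 1 applies to /k/ (between /i/ and /i/: before a front vowel) → [tʃ].
/i/ — between /k/ and /m/, before a nasal consonant — surfaces as [ĩ] (rule 2).
/m/ stays [m].
/i/ (word-final): rule 2 targets it, but not before a nasal consonant → unchanged [i].

[ʃitʃĩmi]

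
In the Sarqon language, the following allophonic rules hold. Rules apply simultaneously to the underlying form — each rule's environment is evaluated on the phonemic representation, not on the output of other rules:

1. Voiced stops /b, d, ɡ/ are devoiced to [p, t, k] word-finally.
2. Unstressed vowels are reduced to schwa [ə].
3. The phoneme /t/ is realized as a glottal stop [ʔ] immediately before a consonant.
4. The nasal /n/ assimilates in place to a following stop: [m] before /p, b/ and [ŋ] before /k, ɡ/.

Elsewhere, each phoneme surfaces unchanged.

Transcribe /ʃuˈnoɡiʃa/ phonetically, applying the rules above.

/ʃ/ (word-initial) is unaffected → [ʃ].
/u/ (between /ʃ/ and /n/) occurs in an unstressed syllable → [ə] by rule 2.
/n/ (between /u/ and /o/) is in the target of rule 4 but the environment (before a labial or velar stop) is not met → [n].
/o/ (between /n/ and /ɡ/) fails the environment for rule 2, so it stays [o].
/ɡ/ (between /o/ and /i/) is in the target of rule 1 but the environment (word-finally) is not met → [ɡ].
/i/ (between /ɡ/ and /ʃ/) occurs in an unstressed syllable → [ə] by rule 2.
/ʃ/ — not in any rule's target class → [ʃ].
/a/ meets the environment for rule 2 (in an unstressed syllable) → [ə].

[ʃəˈnoɡəʃə]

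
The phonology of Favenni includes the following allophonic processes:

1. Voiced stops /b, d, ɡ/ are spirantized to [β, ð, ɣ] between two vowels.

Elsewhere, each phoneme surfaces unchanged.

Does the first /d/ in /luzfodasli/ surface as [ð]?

Yes

/d/ — between /o/ and /a/, between two vowels — surfaces as [ð] (rule 1).
The actual realization is [ð], which matches [ð].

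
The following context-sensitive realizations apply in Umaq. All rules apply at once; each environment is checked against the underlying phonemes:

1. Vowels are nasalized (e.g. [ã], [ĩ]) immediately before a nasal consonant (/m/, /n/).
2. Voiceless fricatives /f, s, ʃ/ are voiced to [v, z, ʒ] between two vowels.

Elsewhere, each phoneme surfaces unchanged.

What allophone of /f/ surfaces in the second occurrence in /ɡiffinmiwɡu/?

/f/ — between /f/ and /i/; rule 2 does not apply here → [f].

[f]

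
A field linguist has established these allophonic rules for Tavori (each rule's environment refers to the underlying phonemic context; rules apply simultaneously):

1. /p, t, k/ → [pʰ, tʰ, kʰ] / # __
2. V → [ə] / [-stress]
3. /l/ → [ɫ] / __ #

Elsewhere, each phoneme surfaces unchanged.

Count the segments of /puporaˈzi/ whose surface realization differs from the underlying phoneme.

4

Segments that undergo a rule: /p/ → [pʰ] (rule 1); /u/ → [ə] (rule 2); /o/ → [ə] (rule 2); /a/ → [ə] (rule 2).
All other segments surface unchanged.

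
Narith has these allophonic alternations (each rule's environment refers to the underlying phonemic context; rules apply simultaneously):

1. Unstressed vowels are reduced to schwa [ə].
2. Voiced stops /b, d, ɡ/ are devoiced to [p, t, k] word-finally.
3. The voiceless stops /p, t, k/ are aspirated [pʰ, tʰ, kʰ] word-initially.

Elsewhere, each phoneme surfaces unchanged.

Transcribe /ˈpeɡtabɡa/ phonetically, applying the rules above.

Rule 3 applies to /p/ (word-initial: word-initially) → [pʰ].
/e/ (between /p/ and /ɡ/): rule 1 targets it, but not in an unstressed syllable → unchanged [e].
/ɡ/ — between /e/ and /t/; rule 2 does not apply here → [ɡ].
/t/ — between /ɡ/ and /a/; rule 3 does not apply here → [t].
/a/ (between /t/ and /b/): in an unstressed syllable, so rule 1 applies → [ə].
/b/ (between /a/ and /ɡ/): rule 2 targets it, but not word-finally → unchanged [b].
/ɡ/ (between /b/ and /a/): rule 2 targets it, but not word-finally → unchanged [ɡ].
/a/ (word-final) occurs in an unstressed syllable → [ə] by rule 1.

[ˈpʰeɡtəbɡə]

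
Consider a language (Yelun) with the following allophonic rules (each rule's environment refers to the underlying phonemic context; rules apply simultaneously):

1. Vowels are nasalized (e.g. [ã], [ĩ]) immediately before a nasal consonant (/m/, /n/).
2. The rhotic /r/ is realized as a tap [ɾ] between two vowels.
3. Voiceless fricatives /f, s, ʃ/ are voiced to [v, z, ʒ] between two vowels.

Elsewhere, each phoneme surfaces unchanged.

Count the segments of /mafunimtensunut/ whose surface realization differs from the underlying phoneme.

5

Segments that undergo a rule: /f/ → [v] (rule 3); /u/ → [ũ] (rule 1); /i/ → [ĩ] (rule 1); /e/ → [ẽ] (rule 1); /u/ → [ũ] (rule 1).
All other segments surface unchanged.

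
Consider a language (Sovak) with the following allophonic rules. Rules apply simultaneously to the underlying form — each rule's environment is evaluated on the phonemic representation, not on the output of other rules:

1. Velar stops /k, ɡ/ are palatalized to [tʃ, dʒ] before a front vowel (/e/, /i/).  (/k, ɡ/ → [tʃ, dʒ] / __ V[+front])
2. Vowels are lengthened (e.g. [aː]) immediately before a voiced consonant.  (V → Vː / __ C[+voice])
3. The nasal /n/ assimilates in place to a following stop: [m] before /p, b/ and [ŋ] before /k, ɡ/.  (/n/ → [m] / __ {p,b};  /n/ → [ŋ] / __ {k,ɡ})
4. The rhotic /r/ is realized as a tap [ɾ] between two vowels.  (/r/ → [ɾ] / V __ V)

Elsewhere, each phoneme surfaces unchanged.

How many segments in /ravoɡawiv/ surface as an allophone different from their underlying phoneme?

Segments that undergo a rule: /a/ → [aː] (rule 2); /o/ → [oː] (rule 2); /a/ → [aː] (rule 2); /i/ → [iː] (rule 2).
All other segments surface unchanged.

4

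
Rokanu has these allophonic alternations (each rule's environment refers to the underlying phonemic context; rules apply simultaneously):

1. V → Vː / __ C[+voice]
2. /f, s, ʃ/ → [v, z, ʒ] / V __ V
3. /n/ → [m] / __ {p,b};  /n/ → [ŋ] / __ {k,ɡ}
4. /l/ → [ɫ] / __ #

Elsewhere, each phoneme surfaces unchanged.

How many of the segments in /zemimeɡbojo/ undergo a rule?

Segments that undergo a rule: /e/ → [eː] (rule 1); /i/ → [iː] (rule 1); /e/ → [eː] (rule 1); /o/ → [oː] (rule 1).
All other segments surface unchanged.

4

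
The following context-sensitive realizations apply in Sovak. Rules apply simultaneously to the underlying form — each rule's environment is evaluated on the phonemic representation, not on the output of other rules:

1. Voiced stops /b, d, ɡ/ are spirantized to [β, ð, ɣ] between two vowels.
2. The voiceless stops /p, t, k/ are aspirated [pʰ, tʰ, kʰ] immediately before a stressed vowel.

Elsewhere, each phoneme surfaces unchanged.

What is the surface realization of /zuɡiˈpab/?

/z/ — not in any rule's target class → [z].
/u/ stays [u].
/ɡ/ (between /u/ and /i/): between two vowels, so rule 1 applies → [ɣ].
/i/ — not in any rule's target class → [i].
/p/ (between /i/ and /a/): immediately before a stressed vowel, so rule 2 applies → [pʰ].
/a/ — not in any rule's target class → [a].
/b/ (word-final): rule 1 targets it, but not between two vowels → unchanged [b].

[zuɣiˈpʰab]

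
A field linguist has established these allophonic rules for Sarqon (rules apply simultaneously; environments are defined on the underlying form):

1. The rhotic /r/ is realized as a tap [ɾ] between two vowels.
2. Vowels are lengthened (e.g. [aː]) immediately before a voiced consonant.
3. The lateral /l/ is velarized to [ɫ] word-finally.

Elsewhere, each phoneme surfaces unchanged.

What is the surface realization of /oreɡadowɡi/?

/o/ — word-initial, before a voiced consonant — surfaces as [oː] (rule 2).
/r/ meets the environment for rule 1 (between two vowels) → [ɾ].
/e/ (between /r/ and /ɡ/): before a voiced consonant, so rule 2 applies → [eː].
/ɡ/ (between /e/ and /a/) is unaffected → [ɡ].
/a/ (between /ɡ/ and /d/) occurs before a voiced consonant → [aː] by rule 2.
/d/ (between /a/ and /o/) is unaffected → [d].
/o/ (between /d/ and /w/): before a voiced consonant, so rule 2 applies → [oː].
/w/ — not in any rule's target class → [w].
/ɡ/ (between /w/ and /i/): no rule targets it → [ɡ].
/i/ (word-final) fails the environment for rule 2, so it stays [i].

[oːɾeːɡaːdoːwɡi]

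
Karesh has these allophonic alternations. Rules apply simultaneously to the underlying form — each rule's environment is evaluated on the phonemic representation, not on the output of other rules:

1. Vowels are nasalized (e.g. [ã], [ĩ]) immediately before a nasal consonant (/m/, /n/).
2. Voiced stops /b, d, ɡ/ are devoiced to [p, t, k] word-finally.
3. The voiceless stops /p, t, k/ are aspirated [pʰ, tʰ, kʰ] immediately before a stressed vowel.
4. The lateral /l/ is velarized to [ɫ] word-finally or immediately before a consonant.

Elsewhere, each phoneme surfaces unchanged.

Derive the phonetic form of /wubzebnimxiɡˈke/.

/w/ (word-initial) is unaffected → [w].
/u/ (between /w/ and /b/) fails the environment for rule 1, so it stays [u].
/b/ (between /u/ and /z/) fails the environment for rule 2, so it stays [b].
/z/ (between /b/ and /e/): no rule targets it → [z].
/e/ — between /z/ and /b/; rule 1 does not apply here → [e].
/b/ — between /e/ and /n/; rule 2 does not apply here → [b].
/n/ (between /b/ and /i/): no rule targets it → [n].
Rule 1 applies to /i/ (between /n/ and /m/: before a nasal consonant) → [ĩ].
/m/ stays [m].
/x/ (between /m/ and /i/) is unaffected → [x].
/i/ (between /x/ and /ɡ/): rule 1 targets it, but not before a nasal consonant → unchanged [i].
/ɡ/ — between /i/ and /k/; rule 2 does not apply here → [ɡ].
Rule 3 applies to /k/ (between /ɡ/ and /e/: immediately before a stressed vowel) → [kʰ].
/e/ (word-final) is in the target of rule 1 but the environment (before a nasal consonant) is not met → [e].

[wubzebnĩmxiɡˈkʰe]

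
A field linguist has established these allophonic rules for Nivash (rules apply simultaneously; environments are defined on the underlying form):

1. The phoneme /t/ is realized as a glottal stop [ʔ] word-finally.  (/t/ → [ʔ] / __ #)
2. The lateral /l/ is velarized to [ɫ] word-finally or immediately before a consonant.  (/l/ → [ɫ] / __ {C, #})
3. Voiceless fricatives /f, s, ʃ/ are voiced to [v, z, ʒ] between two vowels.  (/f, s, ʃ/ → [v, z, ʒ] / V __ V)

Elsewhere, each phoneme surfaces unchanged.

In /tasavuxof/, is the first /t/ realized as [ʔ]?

No

/t/ (word-initial) fails the environment for rule 1, so it stays [t].
The actual realization is [t], not [ʔ].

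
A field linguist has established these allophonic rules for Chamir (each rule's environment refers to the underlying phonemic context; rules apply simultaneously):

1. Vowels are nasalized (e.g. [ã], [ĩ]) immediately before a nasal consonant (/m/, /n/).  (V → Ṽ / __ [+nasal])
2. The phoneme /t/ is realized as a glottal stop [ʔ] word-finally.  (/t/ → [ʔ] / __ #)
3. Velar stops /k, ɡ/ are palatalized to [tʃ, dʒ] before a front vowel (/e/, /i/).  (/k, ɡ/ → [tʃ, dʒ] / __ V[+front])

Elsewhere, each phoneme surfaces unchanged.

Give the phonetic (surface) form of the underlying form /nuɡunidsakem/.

/n/ stays [n].
/u/ (between /n/ and /ɡ/) fails the environment for rule 1, so it stays [u].
/ɡ/ (between /u/ and /u/) is in the target of rule 3 but the environment (before a front vowel) is not met → [ɡ].
/u/ — between /ɡ/ and /n/, before a nasal consonant — surfaces as [ũ] (rule 1).
/n/ (between /u/ and /i/): no rule targets it → [n].
/i/ (between /n/ and /d/) is in the target of rule 1 but the environment (before a nasal consonant) is not met → [i].
/d/ (between /i/ and /s/) is unaffected → [d].
/s/ — not in any rule's target class → [s].
/a/ (between /s/ and /k/) is in the target of rule 1 but the environment (before a nasal consonant) is not met → [a].
/k/ — between /a/ and /e/, before a front vowel — surfaces as [tʃ] (rule 3).
/e/ — between /k/ and /m/, before a nasal consonant — surfaces as [ẽ] (rule 1).
/m/ stays [m].

[nuɡũnidsatʃẽm]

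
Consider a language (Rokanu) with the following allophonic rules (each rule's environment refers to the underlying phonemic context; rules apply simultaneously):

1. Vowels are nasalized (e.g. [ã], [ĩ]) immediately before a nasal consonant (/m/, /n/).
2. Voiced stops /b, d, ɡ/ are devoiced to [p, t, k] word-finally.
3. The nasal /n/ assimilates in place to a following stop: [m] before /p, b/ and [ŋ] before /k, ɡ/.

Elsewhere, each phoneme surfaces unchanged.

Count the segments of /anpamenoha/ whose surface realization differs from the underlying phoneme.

Segments that undergo a rule: /a/ → [ã] (rule 1); /n/ → [m] (rule 3); /a/ → [ã] (rule 1); /e/ → [ẽ] (rule 1).
All other segments surface unchanged.

4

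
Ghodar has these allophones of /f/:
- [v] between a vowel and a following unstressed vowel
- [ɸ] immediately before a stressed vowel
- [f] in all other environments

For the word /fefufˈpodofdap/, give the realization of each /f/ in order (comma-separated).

[f], [v], [f], [f]

Occurrence 1 (position 1): no conditioning environment matches → elsewhere allophone [f].
Occurrence 2 (position 3): between a vowel and a following unstressed vowel → [v].
Occurrence 3 (position 5): no conditioning environment matches → elsewhere allophone [f].
Occurrence 4 (position 10): no conditioning environment matches → elsewhere allophone [f].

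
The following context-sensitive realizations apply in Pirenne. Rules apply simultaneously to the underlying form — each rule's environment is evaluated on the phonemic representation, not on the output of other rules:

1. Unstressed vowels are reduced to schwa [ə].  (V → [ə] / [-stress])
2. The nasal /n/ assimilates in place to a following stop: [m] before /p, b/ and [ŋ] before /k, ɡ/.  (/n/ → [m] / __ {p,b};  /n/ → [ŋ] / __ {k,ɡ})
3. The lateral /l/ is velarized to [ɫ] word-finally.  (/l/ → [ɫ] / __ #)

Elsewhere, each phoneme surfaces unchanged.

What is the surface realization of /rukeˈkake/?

[rəkəˈkakə]

/r/ — not in any rule's target class → [r].
/u/ meets the environment for rule 1 (in an unstressed syllable) → [ə].
/k/ stays [k].
/e/ meets the environment for rule 1 (in an unstressed syllable) → [ə].
/k/ — not in any rule's target class → [k].
/a/ (between /k/ and /k/) fails the environment for rule 1, so it stays [a].
/k/ (between /a/ and /e/): no rule targets it → [k].
/e/ (word-final): in an unstressed syllable, so rule 1 applies → [ə].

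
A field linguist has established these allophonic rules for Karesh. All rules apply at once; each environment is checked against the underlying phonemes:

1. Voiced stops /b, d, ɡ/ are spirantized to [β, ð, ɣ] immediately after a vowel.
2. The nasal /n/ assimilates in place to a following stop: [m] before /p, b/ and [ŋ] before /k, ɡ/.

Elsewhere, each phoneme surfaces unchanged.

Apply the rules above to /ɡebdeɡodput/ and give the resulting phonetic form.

[ɡeβdeɣoðput]

/ɡ/ (word-initial) fails the environment for rule 1, so it stays [ɡ].
/e/ (between /ɡ/ and /b/): no rule targets it → [e].
/b/ meets the environment for rule 1 (immediately after a vowel) → [β].
/d/ (between /b/ and /e/) is in the target of rule 1 but the environment (immediately after a vowel) is not met → [d].
/e/ — not in any rule's target class → [e].
/ɡ/ — between /e/ and /o/, immediately after a vowel — surfaces as [ɣ] (rule 1).
/o/ (between /ɡ/ and /d/) is unaffected → [o].
Rule 1 applies to /d/ (between /o/ and /p/: immediately after a vowel) → [ð].
/p/ — not in any rule's target class → [p].
/u/ stays [u].
/t/ (word-final): no rule targets it → [t].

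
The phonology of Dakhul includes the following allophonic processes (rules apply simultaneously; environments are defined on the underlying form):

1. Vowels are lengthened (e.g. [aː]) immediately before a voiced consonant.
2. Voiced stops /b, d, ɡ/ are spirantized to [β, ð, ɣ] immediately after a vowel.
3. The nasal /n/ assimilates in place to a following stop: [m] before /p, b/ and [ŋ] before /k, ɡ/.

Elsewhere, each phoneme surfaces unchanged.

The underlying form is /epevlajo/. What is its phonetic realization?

/e/ — word-initial; rule 1 does not apply here → [e].
/e/ (between /p/ and /v/) occurs before a voiced consonant → [eː] by rule 1.
/a/ — between /l/ and /j/, before a voiced consonant — surfaces as [aː] (rule 1).
/o/ (word-final) fails the environment for rule 1, so it stays [o].

[epeːvlaːjo]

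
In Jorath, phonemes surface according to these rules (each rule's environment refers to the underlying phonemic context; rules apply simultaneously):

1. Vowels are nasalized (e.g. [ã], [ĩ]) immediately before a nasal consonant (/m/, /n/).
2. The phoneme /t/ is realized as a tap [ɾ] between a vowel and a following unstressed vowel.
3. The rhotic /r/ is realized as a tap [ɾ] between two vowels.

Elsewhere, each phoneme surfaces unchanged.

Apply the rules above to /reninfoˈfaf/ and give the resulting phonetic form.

/r/ — word-initial; rule 3 does not apply here → [r].
/e/ meets the environment for rule 1 (before a nasal consonant) → [ẽ].
/i/ (between /n/ and /n/): before a nasal consonant, so rule 1 applies → [ĩ].
/o/ (between /f/ and /f/): rule 1 targets it, but not before a nasal consonant → unchanged [o].
/a/ (between /f/ and /f/) is in the target of rule 1 but the environment (before a nasal consonant) is not met → [a].

[rẽnĩnfoˈfaf]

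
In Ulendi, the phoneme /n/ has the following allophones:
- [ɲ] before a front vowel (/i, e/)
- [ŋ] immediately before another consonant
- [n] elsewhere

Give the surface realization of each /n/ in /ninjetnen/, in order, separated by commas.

Occurrence 1 (position 1): before a front vowel (/i, e/) → [ɲ].
Occurrence 2 (position 3): immediately before another consonant → [ŋ].
Occurrence 3 (position 7): before a front vowel (/i, e/) → [ɲ].
Occurrence 4 (position 9): no conditioning environment matches → elsewhere allophone [n].

[ɲ], [ŋ], [ɲ], [n]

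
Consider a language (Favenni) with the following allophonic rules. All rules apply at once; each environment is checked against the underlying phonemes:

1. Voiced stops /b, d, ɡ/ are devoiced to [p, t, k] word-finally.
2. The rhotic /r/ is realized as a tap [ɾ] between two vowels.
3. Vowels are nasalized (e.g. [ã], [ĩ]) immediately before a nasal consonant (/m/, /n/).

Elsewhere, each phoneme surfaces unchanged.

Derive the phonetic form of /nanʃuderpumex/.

/a/ (between /n/ and /n/): before a nasal consonant, so rule 3 applies → [ã].
/u/ (between /ʃ/ and /d/): rule 3 targets it, but not before a nasal consonant → unchanged [u].
/d/ (between /u/ and /e/): rule 1 targets it, but not word-finally → unchanged [d].
/e/ (between /d/ and /r/): rule 3 targets it, but not before a nasal consonant → unchanged [e].
/r/ (between /e/ and /p/) fails the environment for rule 2, so it stays [r].
/u/ (between /p/ and /m/): before a nasal consonant, so rule 3 applies → [ũ].
/e/ — between /m/ and /x/; rule 3 does not apply here → [e].

[nãnʃuderpũmex]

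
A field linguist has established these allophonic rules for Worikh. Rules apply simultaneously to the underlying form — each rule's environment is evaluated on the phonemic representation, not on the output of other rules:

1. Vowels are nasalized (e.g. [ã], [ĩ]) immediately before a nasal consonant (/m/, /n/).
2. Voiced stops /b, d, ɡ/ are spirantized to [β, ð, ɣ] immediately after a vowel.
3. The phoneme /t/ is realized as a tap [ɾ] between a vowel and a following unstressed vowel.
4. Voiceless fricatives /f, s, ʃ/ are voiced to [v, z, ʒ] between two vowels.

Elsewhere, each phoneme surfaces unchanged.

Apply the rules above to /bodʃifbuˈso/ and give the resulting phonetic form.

/b/ — word-initial; rule 2 does not apply here → [b].
/o/ — between /b/ and /d/; rule 1 does not apply here → [o].
/d/ (between /o/ and /ʃ/) occurs immediately after a vowel → [ð] by rule 2.
/ʃ/ (between /d/ and /i/) fails the environment for rule 4, so it stays [ʃ].
/i/ (between /ʃ/ and /f/): rule 1 targets it, but not before a nasal consonant → unchanged [i].
/f/ (between /i/ and /b/) fails the environment for rule 4, so it stays [f].
/b/ (between /f/ and /u/): rule 2 targets it, but not immediately after a vowel → unchanged [b].
/u/ — between /b/ and /s/; rule 1 does not apply here → [u].
/s/ (between /u/ and /o/): between two vowels, so rule 4 applies → [z].
/o/ (word-final) fails the environment for rule 1, so it stays [o].

[boðʃifbuˈzo]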